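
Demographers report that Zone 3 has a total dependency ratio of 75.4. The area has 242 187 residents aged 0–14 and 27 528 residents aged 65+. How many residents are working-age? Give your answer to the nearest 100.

Working-age: 357 700

Total dependency ratio = (youth + elderly) / working-age × 100
75.4 = (242 187 + 27 528) / W × 100
⇒ 357 700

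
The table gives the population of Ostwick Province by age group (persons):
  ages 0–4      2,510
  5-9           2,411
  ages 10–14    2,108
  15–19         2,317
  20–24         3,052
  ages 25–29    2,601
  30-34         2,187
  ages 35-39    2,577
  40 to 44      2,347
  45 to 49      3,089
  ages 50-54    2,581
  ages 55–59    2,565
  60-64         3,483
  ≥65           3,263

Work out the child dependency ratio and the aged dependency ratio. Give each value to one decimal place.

Youth dependency ratio: 26.2
Old-age dependency ratio: 12.2

0–14: 2,510 + 2,411 + 2,108 = 7,029
15–64: 2,317 + 3,052 + 2,601 + 2,187 + 2,577 + 2,347 + 3,089 + 2,581 + 2,565 + 3,483 = 26,799
65+: 3,263
Youth dependency ratio = 7,029 / 26,799 × 100 = 26.2
Old-age dependency ratio = 3,263 / 26,799 × 100 = 12.2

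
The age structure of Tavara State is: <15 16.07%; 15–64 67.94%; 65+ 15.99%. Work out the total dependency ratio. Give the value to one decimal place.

Total dependency ratio: 47.2

Total dependency ratio = (16.07 + 15.99) / 67.94 × 100 = 32.06 / 67.94 × 100 = 47.2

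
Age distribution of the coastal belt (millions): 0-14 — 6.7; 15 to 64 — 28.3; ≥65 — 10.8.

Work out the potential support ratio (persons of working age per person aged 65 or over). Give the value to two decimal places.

Potential support ratio = 28.3 / 10.8 = 2.62

Potential support ratio: 2.62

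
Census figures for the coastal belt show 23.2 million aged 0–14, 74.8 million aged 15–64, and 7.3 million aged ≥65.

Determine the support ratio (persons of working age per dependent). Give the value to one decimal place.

Support ratio: 2.5

Support ratio = 74.8 / (23.2 + 7.3) = 74.8 / 30.5 = 2.5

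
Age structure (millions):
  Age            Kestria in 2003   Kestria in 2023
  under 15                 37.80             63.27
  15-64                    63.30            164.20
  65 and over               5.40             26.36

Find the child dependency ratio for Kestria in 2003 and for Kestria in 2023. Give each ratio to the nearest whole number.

Kestria in 2003: 37.80 / 63.30 × 100 = 60
Kestria in 2023: 63.27 / 164.20 × 100 = 39

Kestria in 2003: 60
Kestria in 2023: 39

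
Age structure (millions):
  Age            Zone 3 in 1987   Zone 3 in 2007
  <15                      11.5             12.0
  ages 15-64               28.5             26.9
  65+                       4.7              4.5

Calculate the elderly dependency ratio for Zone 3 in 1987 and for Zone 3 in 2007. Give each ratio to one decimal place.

Zone 3 in 1987: 4.7 / 28.5 × 100 = 16.5
Zone 3 in 2007: 4.5 / 26.9 × 100 = 16.7

Zone 3 in 1987: 16.5
Zone 3 in 2007: 16.7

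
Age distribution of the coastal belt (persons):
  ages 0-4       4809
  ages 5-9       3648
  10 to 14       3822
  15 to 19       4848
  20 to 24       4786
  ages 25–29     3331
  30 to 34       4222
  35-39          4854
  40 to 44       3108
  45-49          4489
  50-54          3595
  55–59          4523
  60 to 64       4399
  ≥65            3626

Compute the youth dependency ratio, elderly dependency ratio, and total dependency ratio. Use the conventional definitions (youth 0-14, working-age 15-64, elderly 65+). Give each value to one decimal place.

0–14: 4809 + 3648 + 3822 = 12279
15–64: 4848 + 4786 + 3331 + 4222 + 4854 + 3108 + 4489 + 3595 + 4523 + 4399 = 42155
65+: 3626
Youth dependency ratio = 12279 / 42155 × 100 = 29.1
Old-age dependency ratio = 3626 / 42155 × 100 = 8.6
Total dependency ratio = (12279 + 3626) / 42155 × 100 = 15905 / 42155 × 100 = 37.7

Youth dependency ratio: 29.1
Old-age dependency ratio: 8.6
Total dependency ratio: 37.7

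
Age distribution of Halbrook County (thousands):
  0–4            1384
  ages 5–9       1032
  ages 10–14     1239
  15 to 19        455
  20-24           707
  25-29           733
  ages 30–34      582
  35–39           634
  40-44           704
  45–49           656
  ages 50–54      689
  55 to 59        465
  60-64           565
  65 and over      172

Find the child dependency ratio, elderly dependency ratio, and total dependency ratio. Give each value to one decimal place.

Youth dependency ratio: 59.0
Old-age dependency ratio: 2.8
Total dependency ratio: 61.8

0–14: 1384 + 1032 + 1239 = 3655
15–64: 455 + 707 + 733 + 582 + 634 + 704 + 656 + 689 + 465 + 565 = 6190
65+: 172
Youth dependency ratio = 3655 / 6190 × 100 = 59.0
Old-age dependency ratio = 172 / 6190 × 100 = 2.8
Total dependency ratio = (3655 + 172) / 6190 × 100 = 3827 / 6190 × 100 = 61.8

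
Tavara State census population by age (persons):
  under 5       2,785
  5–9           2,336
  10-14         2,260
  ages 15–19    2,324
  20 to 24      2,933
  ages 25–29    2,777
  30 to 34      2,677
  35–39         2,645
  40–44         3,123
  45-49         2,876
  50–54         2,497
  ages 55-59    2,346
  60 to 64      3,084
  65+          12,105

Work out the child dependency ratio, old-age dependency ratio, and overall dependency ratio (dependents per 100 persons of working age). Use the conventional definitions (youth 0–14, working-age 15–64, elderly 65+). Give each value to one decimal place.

0–14: 2,785 + 2,336 + 2,260 = 7,381
15–64: 2,324 + 2,933 + 2,777 + 2,677 + 2,645 + 3,123 + 2,876 + 2,497 + 2,346 + 3,084 = 27,282
65+: 12,105
Youth dependency ratio = 7,381 / 27,282 × 100 = 27.1
Old-age dependency ratio = 12,105 / 27,282 × 100 = 44.4
Total dependency ratio = (7,381 + 12,105) / 27,282 × 100 = 19,486 / 27,282 × 100 = 71.4

Youth dependency ratio: 27.1
Old-age dependency ratio: 44.4
Total dependency ratio: 71.4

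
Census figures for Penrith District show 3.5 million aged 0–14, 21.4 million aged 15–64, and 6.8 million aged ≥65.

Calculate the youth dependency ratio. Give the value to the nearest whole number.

Youth dependency ratio = 3.5 / 21.4 × 100 = 16

Youth dependency ratio: 16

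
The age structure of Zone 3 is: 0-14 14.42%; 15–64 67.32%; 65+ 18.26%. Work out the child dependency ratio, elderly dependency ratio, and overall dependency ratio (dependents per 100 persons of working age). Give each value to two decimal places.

Youth dependency ratio: 21.42
Old-age dependency ratio: 27.12
Total dependency ratio: 48.54

Youth dependency ratio = 14.42 / 67.32 × 100 = 21.42
Old-age dependency ratio = 18.26 / 67.32 × 100 = 27.12
Total dependency ratio = (14.42 + 18.26) / 67.32 × 100 = 32.68 / 67.32 × 100 = 48.54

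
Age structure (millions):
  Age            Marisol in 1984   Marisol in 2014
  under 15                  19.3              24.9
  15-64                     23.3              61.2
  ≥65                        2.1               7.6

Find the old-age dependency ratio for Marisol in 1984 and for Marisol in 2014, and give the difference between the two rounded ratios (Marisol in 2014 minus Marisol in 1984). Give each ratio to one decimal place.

Marisol in 1984: 9.0
Marisol in 2014: 12.4
Difference: +3.4

Marisol in 1984: 2.1 / 23.3 × 100 = 9.0
Marisol in 2014: 7.6 / 61.2 × 100 = 12.4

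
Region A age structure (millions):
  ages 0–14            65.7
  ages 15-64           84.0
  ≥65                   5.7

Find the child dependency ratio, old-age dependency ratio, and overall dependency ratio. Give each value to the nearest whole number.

Youth dependency ratio: 78
Old-age dependency ratio: 7
Total dependency ratio: 85

Youth dependency ratio = 65.7 / 84.0 × 100 = 78
Old-age dependency ratio = 5.7 / 84.0 × 100 = 7
Total dependency ratio = (65.7 + 5.7) / 84.0 × 100 = 71.4 / 84.0 × 100 = 85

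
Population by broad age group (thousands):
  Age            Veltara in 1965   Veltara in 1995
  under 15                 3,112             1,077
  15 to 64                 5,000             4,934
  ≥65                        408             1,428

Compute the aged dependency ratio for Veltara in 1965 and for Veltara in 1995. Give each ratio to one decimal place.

Veltara in 1965: 8.2
Veltara in 1995: 28.9

Veltara in 1965: 408 / 5,000 × 100 = 8.2
Veltara in 1995: 1,428 / 4,934 × 100 = 28.9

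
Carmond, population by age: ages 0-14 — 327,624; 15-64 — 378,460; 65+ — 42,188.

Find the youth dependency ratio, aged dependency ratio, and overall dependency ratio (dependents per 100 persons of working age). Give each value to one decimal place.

Youth dependency ratio = 327,624 / 378,460 × 100 = 86.6
Old-age dependency ratio = 42,188 / 378,460 × 100 = 11.1
Total dependency ratio = (327,624 + 42,188) / 378,460 × 100 = 369,812 / 378,460 × 100 = 97.7

Youth dependency ratio: 86.6
Old-age dependency ratio: 11.1
Total dependency ratio: 97.7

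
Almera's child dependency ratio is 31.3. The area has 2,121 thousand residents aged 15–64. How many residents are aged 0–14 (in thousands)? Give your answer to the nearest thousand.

Youth dependency ratio = youth / working-age × 100
31.3 = Y / 2,121 × 100
⇒ 664

Aged 0–14: 664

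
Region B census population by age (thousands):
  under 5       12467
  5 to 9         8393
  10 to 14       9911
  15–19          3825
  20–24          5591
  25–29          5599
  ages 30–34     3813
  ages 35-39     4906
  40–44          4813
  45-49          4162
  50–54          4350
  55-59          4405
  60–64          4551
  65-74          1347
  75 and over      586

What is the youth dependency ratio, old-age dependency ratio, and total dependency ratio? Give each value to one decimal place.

0–14: 12467 + 8393 + 9911 = 30771
15–64: 3825 + 5591 + 5599 + 3813 + 4906 + 4813 + 4162 + 4350 + 4405 + 4551 = 46015
65+: 1347 + 586 = 1933
Youth dependency ratio = 30771 / 46015 × 100 = 66.9
Old-age dependency ratio = 1933 / 46015 × 100 = 4.2
Total dependency ratio = (30771 + 1933) / 46015 × 100 = 32704 / 46015 × 100 = 71.1

Youth dependency ratio: 66.9
Old-age dependency ratio: 4.2
Total dependency ratio: 71.1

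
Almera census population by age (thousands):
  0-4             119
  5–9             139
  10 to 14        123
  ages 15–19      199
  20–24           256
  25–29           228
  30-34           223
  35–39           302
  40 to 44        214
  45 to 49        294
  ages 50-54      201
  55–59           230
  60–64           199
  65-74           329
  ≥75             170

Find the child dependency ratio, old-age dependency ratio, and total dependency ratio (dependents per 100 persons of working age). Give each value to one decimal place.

Youth dependency ratio: 16.2
Old-age dependency ratio: 21.3
Total dependency ratio: 37.5

0–14: 119 + 139 + 123 = 381
15–64: 199 + 256 + 228 + 223 + 302 + 214 + 294 + 201 + 230 + 199 = 2346
65+: 329 + 170 = 499
Youth dependency ratio = 381 / 2346 × 100 = 16.2
Old-age dependency ratio = 499 / 2346 × 100 = 21.3
Total dependency ratio = (381 + 499) / 2346 × 100 = 880 / 2346 × 100 = 37.5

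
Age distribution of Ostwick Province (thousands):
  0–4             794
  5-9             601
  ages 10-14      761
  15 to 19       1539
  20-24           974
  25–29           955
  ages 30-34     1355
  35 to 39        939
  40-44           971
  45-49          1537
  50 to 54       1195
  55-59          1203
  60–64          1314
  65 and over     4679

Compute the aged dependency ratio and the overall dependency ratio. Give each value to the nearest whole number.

Old-age dependency ratio: 39
Total dependency ratio: 57

0–14: 794 + 601 + 761 = 2156
15–64: 1539 + 974 + 955 + 1355 + 939 + 971 + 1537 + 1195 + 1203 + 1314 = 11982
65+: 4679
Old-age dependency ratio = 4679 / 11982 × 100 = 39
Total dependency ratio = (2156 + 4679) / 11982 × 100 = 6835 / 11982 × 100 = 57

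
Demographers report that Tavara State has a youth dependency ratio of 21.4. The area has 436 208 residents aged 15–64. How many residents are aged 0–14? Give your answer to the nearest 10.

Youth dependency ratio = youth / working-age × 100
21.4 = Y / 436 208 × 100
⇒ 93 350

Aged 0–14: 93 350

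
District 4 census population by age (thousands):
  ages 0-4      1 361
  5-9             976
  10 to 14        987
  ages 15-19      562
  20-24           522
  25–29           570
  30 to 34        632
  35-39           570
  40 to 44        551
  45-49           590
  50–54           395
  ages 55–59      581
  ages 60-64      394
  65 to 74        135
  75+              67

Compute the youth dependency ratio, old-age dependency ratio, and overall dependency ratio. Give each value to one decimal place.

Youth dependency ratio: 61.9
Old-age dependency ratio: 3.8
Total dependency ratio: 65.7

0–14: 1 361 + 976 + 987 = 3 324
15–64: 562 + 522 + 570 + 632 + 570 + 551 + 590 + 395 + 581 + 394 = 5 367
65+: 135 + 67 = 202
Youth dependency ratio = 3 324 / 5 367 × 100 = 61.9
Old-age dependency ratio = 202 / 5 367 × 100 = 3.8
Total dependency ratio = (3 324 + 202) / 5 367 × 100 = 3 526 / 5 367 × 100 = 65.7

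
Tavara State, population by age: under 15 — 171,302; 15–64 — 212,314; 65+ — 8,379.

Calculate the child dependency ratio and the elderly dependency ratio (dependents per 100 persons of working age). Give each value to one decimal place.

Youth dependency ratio: 80.7
Old-age dependency ratio: 3.9

Youth dependency ratio = 171,302 / 212,314 × 100 = 80.7
Old-age dependency ratio = 8,379 / 212,314 × 100 = 3.9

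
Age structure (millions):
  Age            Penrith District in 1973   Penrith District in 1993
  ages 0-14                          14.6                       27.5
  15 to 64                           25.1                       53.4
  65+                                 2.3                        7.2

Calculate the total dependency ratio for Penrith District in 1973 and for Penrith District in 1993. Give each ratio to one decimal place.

Penrith District in 1973: (14.6 + 2.3) / 25.1 × 100 = 16.9 / 25.1 × 100 = 67.3
Penrith District in 1993: (27.5 + 7.2) / 53.4 × 100 = 34.7 / 53.4 × 100 = 65.0

Penrith District in 1973: 67.3
Penrith District in 1993: 65.0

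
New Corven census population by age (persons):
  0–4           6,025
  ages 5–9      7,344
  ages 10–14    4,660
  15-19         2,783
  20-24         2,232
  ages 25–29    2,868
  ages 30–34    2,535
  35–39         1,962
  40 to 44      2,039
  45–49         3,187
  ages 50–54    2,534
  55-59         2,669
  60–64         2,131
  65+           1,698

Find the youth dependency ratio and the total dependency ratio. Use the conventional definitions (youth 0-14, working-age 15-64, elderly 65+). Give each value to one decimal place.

Youth dependency ratio: 72.3
Total dependency ratio: 79.1

0–14: 6,025 + 7,344 + 4,660 = 18,029
15–64: 2,783 + 2,232 + 2,868 + 2,535 + 1,962 + 2,039 + 3,187 + 2,534 + 2,669 + 2,131 = 24,940
65+: 1,698
Youth dependency ratio = 18,029 / 24,940 × 100 = 72.3
Total dependency ratio = (18,029 + 1,698) / 24,940 × 100 = 19,727 / 24,940 × 100 = 79.1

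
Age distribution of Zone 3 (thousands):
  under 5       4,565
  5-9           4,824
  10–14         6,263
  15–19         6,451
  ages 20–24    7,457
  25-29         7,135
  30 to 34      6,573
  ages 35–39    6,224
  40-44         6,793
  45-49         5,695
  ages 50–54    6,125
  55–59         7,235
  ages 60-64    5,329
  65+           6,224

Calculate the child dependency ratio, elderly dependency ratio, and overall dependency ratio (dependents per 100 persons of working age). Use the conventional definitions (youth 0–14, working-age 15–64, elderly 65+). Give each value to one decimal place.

0–14: 4,565 + 4,824 + 6,263 = 15,652
15–64: 6,451 + 7,457 + 7,135 + 6,573 + 6,224 + 6,793 + 5,695 + 6,125 + 7,235 + 5,329 = 65,017
65+: 6,224
Youth dependency ratio = 15,652 / 65,017 × 100 = 24.1
Old-age dependency ratio = 6,224 / 65,017 × 100 = 9.6
Total dependency ratio = (15,652 + 6,224) / 65,017 × 100 = 21,876 / 65,017 × 100 = 33.6

Youth dependency ratio: 24.1
Old-age dependency ratio: 9.6
Total dependency ratio: 33.6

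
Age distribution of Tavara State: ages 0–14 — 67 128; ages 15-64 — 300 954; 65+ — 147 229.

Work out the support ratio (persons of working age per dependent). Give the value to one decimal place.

Support ratio: 1.4

Support ratio = 300 954 / (67 128 + 147 229) = 300 954 / 214 357 = 1.4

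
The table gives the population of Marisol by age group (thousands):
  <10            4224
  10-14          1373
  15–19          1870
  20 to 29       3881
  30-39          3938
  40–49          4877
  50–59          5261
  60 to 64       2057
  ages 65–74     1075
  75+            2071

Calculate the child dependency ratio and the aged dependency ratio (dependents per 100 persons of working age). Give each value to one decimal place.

0–14: 4224 + 1373 = 5597
15–64: 1870 + 3881 + 3938 + 4877 + 5261 + 2057 = 21884
65+: 1075 + 2071 = 3146
Youth dependency ratio = 5597 / 21884 × 100 = 25.6
Old-age dependency ratio = 3146 / 21884 × 100 = 14.4

Youth dependency ratio: 25.6
Old-age dependency ratio: 14.4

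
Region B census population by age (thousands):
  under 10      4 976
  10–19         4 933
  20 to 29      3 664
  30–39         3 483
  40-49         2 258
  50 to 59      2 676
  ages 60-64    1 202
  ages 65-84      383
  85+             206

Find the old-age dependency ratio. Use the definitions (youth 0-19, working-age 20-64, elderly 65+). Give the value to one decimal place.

Old-age dependency ratio: 4.4

0–19: 4 976 + 4 933 = 9 909
20–64: 3 664 + 3 483 + 2 258 + 2 676 + 1 202 = 13 283
65+: 383 + 206 = 589
Old-age dependency ratio = 589 / 13 283 × 100 = 4.4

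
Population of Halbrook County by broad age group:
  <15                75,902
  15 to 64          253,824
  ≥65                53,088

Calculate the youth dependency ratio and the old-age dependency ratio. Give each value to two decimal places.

Youth dependency ratio = 75,902 / 253,824 × 100 = 29.90
Old-age dependency ratio = 53,088 / 253,824 × 100 = 20.92

Youth dependency ratio: 29.90
Old-age dependency ratio: 20.92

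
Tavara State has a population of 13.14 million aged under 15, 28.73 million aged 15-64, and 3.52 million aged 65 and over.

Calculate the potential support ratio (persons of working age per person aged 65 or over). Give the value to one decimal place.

Potential support ratio = 28.73 / 3.52 = 8.2

Potential support ratio: 8.2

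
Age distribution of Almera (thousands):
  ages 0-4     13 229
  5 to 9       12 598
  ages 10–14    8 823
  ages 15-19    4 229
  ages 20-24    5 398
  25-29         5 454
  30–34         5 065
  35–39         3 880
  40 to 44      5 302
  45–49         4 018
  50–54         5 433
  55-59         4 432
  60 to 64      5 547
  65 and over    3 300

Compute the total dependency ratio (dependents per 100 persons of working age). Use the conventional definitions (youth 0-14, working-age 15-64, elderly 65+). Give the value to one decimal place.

0–14: 13 229 + 12 598 + 8 823 = 34 650
15–64: 4 229 + 5 398 + 5 454 + 5 065 + 3 880 + 5 302 + 4 018 + 5 433 + 4 432 + 5 547 = 48 758
65+: 3 300
Total dependency ratio = (34 650 + 3 300) / 48 758 × 100 = 37 950 / 48 758 × 100 = 77.8

Total dependency ratio: 77.8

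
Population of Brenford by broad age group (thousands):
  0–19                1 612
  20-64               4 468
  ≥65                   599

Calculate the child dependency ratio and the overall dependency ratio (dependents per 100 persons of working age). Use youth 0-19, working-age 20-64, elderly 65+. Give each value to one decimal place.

Youth dependency ratio: 36.1
Total dependency ratio: 49.5

Youth dependency ratio = 1 612 / 4 468 × 100 = 36.1
Total dependency ratio = (1 612 + 599) / 4 468 × 100 = 2 211 / 4 468 × 100 = 49.5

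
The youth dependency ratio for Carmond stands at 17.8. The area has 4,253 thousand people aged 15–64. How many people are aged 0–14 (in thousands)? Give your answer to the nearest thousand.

Aged 0–14: 757

Youth dependency ratio = youth / working-age × 100
17.8 = Y / 4,253 × 100
⇒ 757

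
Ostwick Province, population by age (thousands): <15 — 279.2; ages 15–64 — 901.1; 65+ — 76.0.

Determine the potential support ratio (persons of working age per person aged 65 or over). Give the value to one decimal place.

Potential support ratio: 11.9

Potential support ratio = 901.1 / 76.0 = 11.9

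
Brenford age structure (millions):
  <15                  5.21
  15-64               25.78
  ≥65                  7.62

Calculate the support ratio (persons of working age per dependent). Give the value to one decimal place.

Support ratio = 25.78 / (5.21 + 7.62) = 25.78 / 12.83 = 2.0

Support ratio: 2.0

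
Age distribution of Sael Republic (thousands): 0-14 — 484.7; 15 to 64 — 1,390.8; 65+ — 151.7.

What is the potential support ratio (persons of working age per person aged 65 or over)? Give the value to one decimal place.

Potential support ratio = 1,390.8 / 151.7 = 9.2

Potential support ratio: 9.2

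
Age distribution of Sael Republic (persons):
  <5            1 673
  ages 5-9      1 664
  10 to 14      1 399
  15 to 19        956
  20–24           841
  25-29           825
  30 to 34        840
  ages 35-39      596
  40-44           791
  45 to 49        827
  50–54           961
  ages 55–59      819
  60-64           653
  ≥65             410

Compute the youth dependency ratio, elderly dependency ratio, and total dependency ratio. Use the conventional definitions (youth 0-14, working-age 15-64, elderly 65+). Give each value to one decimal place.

0–14: 1 673 + 1 664 + 1 399 = 4 736
15–64: 956 + 841 + 825 + 840 + 596 + 791 + 827 + 961 + 819 + 653 = 8 109
65+: 410
Youth dependency ratio = 4 736 / 8 109 × 100 = 58.4
Old-age dependency ratio = 410 / 8 109 × 100 = 5.1
Total dependency ratio = (4 736 + 410) / 8 109 × 100 = 5 146 / 8 109 × 100 = 63.5

Youth dependency ratio: 58.4
Old-age dependency ratio: 5.1
Total dependency ratio: 63.5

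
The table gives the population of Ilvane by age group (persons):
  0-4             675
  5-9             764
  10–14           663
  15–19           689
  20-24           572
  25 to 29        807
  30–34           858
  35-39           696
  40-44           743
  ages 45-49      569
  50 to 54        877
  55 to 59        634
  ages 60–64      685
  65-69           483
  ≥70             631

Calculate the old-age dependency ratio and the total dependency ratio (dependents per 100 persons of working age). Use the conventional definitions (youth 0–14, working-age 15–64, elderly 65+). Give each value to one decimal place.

0–14: 675 + 764 + 663 = 2,102
15–64: 689 + 572 + 807 + 858 + 696 + 743 + 569 + 877 + 634 + 685 = 7,130
65+: 483 + 631 = 1,114
Old-age dependency ratio = 1,114 / 7,130 × 100 = 15.6
Total dependency ratio = (2,102 + 1,114) / 7,130 × 100 = 3,216 / 7,130 × 100 = 45.1

Old-age dependency ratio: 15.6
Total dependency ratio: 45.1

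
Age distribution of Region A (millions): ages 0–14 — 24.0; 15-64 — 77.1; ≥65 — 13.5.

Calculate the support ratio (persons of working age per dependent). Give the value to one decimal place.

Support ratio = 77.1 / (24.0 + 13.5) = 77.1 / 37.5 = 2.1

Support ratio: 2.1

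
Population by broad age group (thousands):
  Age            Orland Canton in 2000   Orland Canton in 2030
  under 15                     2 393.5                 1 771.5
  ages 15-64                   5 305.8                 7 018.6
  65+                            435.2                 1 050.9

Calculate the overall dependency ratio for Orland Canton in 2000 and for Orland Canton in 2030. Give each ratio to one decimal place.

Orland Canton in 2000: 53.3
Orland Canton in 2030: 40.2

Orland Canton in 2000: (2 393.5 + 435.2) / 5 305.8 × 100 = 2 828.7 / 5 305.8 × 100 = 53.3
Orland Canton in 2030: (1 771.5 + 1 050.9) / 7 018.6 × 100 = 2 822.4 / 7 018.6 × 100 = 40.2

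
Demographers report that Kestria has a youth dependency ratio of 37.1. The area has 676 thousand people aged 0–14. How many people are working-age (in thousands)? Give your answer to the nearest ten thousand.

Youth dependency ratio = youth / working-age × 100
37.1 = 676 / W × 100
⇒ 1820

Working-age: 1820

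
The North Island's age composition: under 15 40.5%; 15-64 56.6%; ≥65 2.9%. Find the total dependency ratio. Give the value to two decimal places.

Total dependency ratio = (40.5 + 2.9) / 56.6 × 100 = 43.4 / 56.6 × 100 = 76.68

Total dependency ratio: 76.68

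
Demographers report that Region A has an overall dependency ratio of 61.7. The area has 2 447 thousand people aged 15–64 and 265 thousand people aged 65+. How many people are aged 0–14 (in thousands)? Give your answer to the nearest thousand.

Aged 0–14: 1 245

Total dependency ratio = (youth + elderly) / working-age × 100
61.7 = (Y + 265) / 2 447 × 100
⇒ 1 245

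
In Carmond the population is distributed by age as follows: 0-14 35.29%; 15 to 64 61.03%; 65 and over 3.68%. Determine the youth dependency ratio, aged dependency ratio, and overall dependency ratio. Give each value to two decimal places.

Youth dependency ratio: 57.82
Old-age dependency ratio: 6.03
Total dependency ratio: 63.85

Youth dependency ratio = 35.29 / 61.03 × 100 = 57.82
Old-age dependency ratio = 3.68 / 61.03 × 100 = 6.03
Total dependency ratio = (35.29 + 3.68) / 61.03 × 100 = 38.97 / 61.03 × 100 = 63.85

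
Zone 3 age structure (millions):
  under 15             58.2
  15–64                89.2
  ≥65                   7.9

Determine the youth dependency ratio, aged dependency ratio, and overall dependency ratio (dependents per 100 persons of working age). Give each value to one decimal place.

Youth dependency ratio = 58.2 / 89.2 × 100 = 65.2
Old-age dependency ratio = 7.9 / 89.2 × 100 = 8.9
Total dependency ratio = (58.2 + 7.9) / 89.2 × 100 = 66.1 / 89.2 × 100 = 74.1

Youth dependency ratio: 65.2
Old-age dependency ratio: 8.9
Total dependency ratio: 74.1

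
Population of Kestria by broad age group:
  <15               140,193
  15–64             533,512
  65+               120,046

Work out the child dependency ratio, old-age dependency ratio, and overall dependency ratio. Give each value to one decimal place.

Youth dependency ratio = 140,193 / 533,512 × 100 = 26.3
Old-age dependency ratio = 120,046 / 533,512 × 100 = 22.5
Total dependency ratio = (140,193 + 120,046) / 533,512 × 100 = 260,239 / 533,512 × 100 = 48.8

Youth dependency ratio: 26.3
Old-age dependency ratio: 22.5
Total dependency ratio: 48.8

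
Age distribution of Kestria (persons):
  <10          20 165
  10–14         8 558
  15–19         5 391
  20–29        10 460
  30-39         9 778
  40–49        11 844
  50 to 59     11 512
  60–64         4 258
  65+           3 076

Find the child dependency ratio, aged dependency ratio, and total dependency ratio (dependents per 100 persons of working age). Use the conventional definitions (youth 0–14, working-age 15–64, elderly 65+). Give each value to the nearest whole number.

0–14: 20 165 + 8 558 = 28 723
15–64: 5 391 + 10 460 + 9 778 + 11 844 + 11 512 + 4 258 = 53 243
65+: 3 076
Youth dependency ratio = 28 723 / 53 243 × 100 = 54
Old-age dependency ratio = 3 076 / 53 243 × 100 = 6
Total dependency ratio = (28 723 + 3 076) / 53 243 × 100 = 31 799 / 53 243 × 100 = 60

Youth dependency ratio: 54
Old-age dependency ratio: 6
Total dependency ratio: 60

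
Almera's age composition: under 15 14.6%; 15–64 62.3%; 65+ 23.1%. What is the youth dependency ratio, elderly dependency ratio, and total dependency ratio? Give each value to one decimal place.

Youth dependency ratio = 14.6 / 62.3 × 100 = 23.4
Old-age dependency ratio = 23.1 / 62.3 × 100 = 37.1
Total dependency ratio = (14.6 + 23.1) / 62.3 × 100 = 37.7 / 62.3 × 100 = 60.5

Youth dependency ratio: 23.4
Old-age dependency ratio: 37.1
Total dependency ratio: 60.5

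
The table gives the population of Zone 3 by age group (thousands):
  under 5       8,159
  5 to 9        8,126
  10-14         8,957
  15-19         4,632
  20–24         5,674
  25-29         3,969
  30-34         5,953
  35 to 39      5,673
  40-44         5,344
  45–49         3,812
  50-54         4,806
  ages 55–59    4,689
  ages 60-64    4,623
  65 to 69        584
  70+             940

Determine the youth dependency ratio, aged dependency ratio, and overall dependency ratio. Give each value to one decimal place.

Youth dependency ratio: 51.3
Old-age dependency ratio: 3.1
Total dependency ratio: 54.4

0–14: 8,159 + 8,126 + 8,957 = 25,242
15–64: 4,632 + 5,674 + 3,969 + 5,953 + 5,673 + 5,344 + 3,812 + 4,806 + 4,689 + 4,623 = 49,175
65+: 584 + 940 = 1,524
Youth dependency ratio = 25,242 / 49,175 × 100 = 51.3
Old-age dependency ratio = 1,524 / 49,175 × 100 = 3.1
Total dependency ratio = (25,242 + 1,524) / 49,175 × 100 = 26,766 / 49,175 × 100 = 54.4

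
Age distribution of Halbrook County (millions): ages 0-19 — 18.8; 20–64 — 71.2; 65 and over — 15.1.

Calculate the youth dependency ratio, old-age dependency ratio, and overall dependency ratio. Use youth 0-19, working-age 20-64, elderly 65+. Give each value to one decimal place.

Youth dependency ratio = 18.8 / 71.2 × 100 = 26.4
Old-age dependency ratio = 15.1 / 71.2 × 100 = 21.2
Total dependency ratio = (18.8 + 15.1) / 71.2 × 100 = 33.9 / 71.2 × 100 = 47.6

Youth dependency ratio: 26.4
Old-age dependency ratio: 21.2
Total dependency ratio: 47.6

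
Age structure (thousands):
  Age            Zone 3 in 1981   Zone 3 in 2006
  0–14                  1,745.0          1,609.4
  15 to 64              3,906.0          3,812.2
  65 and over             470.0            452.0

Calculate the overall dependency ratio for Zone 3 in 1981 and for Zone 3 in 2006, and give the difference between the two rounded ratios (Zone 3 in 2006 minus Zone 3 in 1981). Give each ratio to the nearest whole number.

Zone 3 in 1981: 57
Zone 3 in 2006: 54
Difference: -3

Zone 3 in 1981: (1,745.0 + 470.0) / 3,906.0 × 100 = 2,215.0 / 3,906.0 × 100 = 57
Zone 3 in 2006: (1,609.4 + 452.0) / 3,812.2 × 100 = 2,061.4 / 3,812.2 × 100 = 54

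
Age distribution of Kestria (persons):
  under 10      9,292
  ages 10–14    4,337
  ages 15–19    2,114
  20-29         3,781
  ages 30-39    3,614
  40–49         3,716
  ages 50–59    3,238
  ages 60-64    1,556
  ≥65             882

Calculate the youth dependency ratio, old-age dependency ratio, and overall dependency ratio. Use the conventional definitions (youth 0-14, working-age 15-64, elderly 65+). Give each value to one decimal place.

Youth dependency ratio: 75.6
Old-age dependency ratio: 4.9
Total dependency ratio: 80.5

0–14: 9,292 + 4,337 = 13,629
15–64: 2,114 + 3,781 + 3,614 + 3,716 + 3,238 + 1,556 = 18,019
65+: 882
Youth dependency ratio = 13,629 / 18,019 × 100 = 75.6
Old-age dependency ratio = 882 / 18,019 × 100 = 4.9
Total dependency ratio = (13,629 + 882) / 18,019 × 100 = 14,511 / 18,019 × 100 = 80.5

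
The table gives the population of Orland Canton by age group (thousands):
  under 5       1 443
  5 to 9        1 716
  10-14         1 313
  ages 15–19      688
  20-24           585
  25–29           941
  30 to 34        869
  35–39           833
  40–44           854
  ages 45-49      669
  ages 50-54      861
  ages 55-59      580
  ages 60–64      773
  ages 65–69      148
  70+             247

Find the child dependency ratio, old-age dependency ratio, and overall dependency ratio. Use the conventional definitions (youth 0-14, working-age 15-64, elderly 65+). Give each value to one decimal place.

Youth dependency ratio: 58.4
Old-age dependency ratio: 5.2
Total dependency ratio: 63.6

0–14: 1 443 + 1 716 + 1 313 = 4 472
15–64: 688 + 585 + 941 + 869 + 833 + 854 + 669 + 861 + 580 + 773 = 7 653
65+: 148 + 247 = 395
Youth dependency ratio = 4 472 / 7 653 × 100 = 58.4
Old-age dependency ratio = 395 / 7 653 × 100 = 5.2
Total dependency ratio = (4 472 + 395) / 7 653 × 100 = 4 867 / 7 653 × 100 = 63.6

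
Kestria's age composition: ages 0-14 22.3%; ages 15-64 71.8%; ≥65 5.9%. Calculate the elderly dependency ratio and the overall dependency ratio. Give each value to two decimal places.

Old-age dependency ratio: 8.22
Total dependency ratio: 39.28

Old-age dependency ratio = 5.9 / 71.8 × 100 = 8.22
Total dependency ratio = (22.3 + 5.9) / 71.8 × 100 = 28.2 / 71.8 × 100 = 39.28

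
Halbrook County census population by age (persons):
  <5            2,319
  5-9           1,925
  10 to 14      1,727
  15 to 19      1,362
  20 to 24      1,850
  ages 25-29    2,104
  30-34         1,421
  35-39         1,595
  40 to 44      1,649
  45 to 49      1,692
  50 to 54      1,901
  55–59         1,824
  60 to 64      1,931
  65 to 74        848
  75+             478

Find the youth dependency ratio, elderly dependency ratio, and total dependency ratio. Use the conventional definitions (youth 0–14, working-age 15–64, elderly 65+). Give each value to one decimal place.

Youth dependency ratio: 34.5
Old-age dependency ratio: 7.7
Total dependency ratio: 42.1

0–14: 2,319 + 1,925 + 1,727 = 5,971
15–64: 1,362 + 1,850 + 2,104 + 1,421 + 1,595 + 1,649 + 1,692 + 1,901 + 1,824 + 1,931 = 17,329
65+: 848 + 478 = 1,326
Youth dependency ratio = 5,971 / 17,329 × 100 = 34.5
Old-age dependency ratio = 1,326 / 17,329 × 100 = 7.7
Total dependency ratio = (5,971 + 1,326) / 17,329 × 100 = 7,297 / 17,329 × 100 = 42.1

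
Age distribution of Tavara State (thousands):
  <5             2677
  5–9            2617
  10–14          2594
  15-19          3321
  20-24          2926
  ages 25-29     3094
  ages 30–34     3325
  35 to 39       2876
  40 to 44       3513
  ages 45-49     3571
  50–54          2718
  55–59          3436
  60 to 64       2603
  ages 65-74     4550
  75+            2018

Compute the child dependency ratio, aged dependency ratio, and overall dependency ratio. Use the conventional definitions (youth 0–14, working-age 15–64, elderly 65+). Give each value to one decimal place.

0–14: 2677 + 2617 + 2594 = 7888
15–64: 3321 + 2926 + 3094 + 3325 + 2876 + 3513 + 3571 + 2718 + 3436 + 2603 = 31383
65+: 4550 + 2018 = 6568
Youth dependency ratio = 7888 / 31383 × 100 = 25.1
Old-age dependency ratio = 6568 / 31383 × 100 = 20.9
Total dependency ratio = (7888 + 6568) / 31383 × 100 = 14456 / 31383 × 100 = 46.1

Youth dependency ratio: 25.1
Old-age dependency ratio: 20.9
Total dependency ratio: 46.1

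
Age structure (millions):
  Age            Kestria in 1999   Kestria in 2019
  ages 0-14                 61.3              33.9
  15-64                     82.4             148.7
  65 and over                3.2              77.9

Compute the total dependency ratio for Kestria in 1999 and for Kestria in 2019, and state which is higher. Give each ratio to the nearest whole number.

Kestria in 1999: (61.3 + 3.2) / 82.4 × 100 = 64.5 / 82.4 × 100 = 78
Kestria in 2019: (33.9 + 77.9) / 148.7 × 100 = 111.8 / 148.7 × 100 = 75

Kestria in 1999: 78
Kestria in 2019: 75
Higher: Kestria in 1999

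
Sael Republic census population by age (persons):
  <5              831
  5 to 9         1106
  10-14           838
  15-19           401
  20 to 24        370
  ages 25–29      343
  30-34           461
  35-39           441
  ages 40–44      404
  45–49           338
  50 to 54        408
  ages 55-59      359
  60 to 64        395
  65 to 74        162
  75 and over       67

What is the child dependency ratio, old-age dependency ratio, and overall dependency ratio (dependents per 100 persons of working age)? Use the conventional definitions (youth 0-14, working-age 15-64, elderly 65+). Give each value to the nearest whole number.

0–14: 831 + 1106 + 838 = 2775
15–64: 401 + 370 + 343 + 461 + 441 + 404 + 338 + 408 + 359 + 395 = 3920
65+: 162 + 67 = 229
Youth dependency ratio = 2775 / 3920 × 100 = 71
Old-age dependency ratio = 229 / 3920 × 100 = 6
Total dependency ratio = (2775 + 229) / 3920 × 100 = 3004 / 3920 × 100 = 77

Youth dependency ratio: 71
Old-age dependency ratio: 6
Total dependency ratio: 77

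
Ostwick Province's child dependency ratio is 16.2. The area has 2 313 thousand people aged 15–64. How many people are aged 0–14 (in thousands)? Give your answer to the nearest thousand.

Aged 0–14: 375

Youth dependency ratio = youth / working-age × 100
16.2 = Y / 2 313 × 100
⇒ 375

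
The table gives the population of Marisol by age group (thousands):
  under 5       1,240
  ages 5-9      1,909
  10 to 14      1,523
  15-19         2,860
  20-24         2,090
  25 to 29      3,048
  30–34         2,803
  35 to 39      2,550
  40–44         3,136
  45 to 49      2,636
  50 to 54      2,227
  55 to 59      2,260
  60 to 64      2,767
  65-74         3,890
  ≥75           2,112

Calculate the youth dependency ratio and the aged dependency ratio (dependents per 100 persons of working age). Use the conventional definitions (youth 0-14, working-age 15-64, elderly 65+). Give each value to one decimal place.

Youth dependency ratio: 17.7
Old-age dependency ratio: 22.8

0–14: 1,240 + 1,909 + 1,523 = 4,672
15–64: 2,860 + 2,090 + 3,048 + 2,803 + 2,550 + 3,136 + 2,636 + 2,227 + 2,260 + 2,767 = 26,377
65+: 3,890 + 2,112 = 6,002
Youth dependency ratio = 4,672 / 26,377 × 100 = 17.7
Old-age dependency ratio = 6,002 / 26,377 × 100 = 22.8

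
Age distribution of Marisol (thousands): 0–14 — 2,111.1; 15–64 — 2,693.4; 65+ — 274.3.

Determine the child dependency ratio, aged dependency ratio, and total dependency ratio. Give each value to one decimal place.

Youth dependency ratio: 78.4
Old-age dependency ratio: 10.2
Total dependency ratio: 88.6

Youth dependency ratio = 2,111.1 / 2,693.4 × 100 = 78.4
Old-age dependency ratio = 274.3 / 2,693.4 × 100 = 10.2
Total dependency ratio = (2,111.1 + 274.3) / 2,693.4 × 100 = 2,385.4 / 2,693.4 × 100 = 88.6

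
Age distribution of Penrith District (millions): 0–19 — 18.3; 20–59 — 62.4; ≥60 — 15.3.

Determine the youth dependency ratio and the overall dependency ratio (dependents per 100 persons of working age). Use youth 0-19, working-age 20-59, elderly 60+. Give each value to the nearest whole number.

Youth dependency ratio = 18.3 / 62.4 × 100 = 29
Total dependency ratio = (18.3 + 15.3) / 62.4 × 100 = 33.6 / 62.4 × 100 = 54

Youth dependency ratio: 29
Total dependency ratio: 54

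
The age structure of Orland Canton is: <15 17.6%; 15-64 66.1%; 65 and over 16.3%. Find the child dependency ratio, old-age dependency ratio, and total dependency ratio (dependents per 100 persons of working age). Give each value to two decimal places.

Youth dependency ratio: 26.63
Old-age dependency ratio: 24.66
Total dependency ratio: 51.29

Youth dependency ratio = 17.6 / 66.1 × 100 = 26.63
Old-age dependency ratio = 16.3 / 66.1 × 100 = 24.66
Total dependency ratio = (17.6 + 16.3) / 66.1 × 100 = 33.9 / 66.1 × 100 = 51.29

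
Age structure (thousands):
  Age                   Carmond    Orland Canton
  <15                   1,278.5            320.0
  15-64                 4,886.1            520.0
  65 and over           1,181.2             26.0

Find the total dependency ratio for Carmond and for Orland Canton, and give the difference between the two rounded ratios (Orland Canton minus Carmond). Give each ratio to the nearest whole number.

Carmond: (1,278.5 + 1,181.2) / 4,886.1 × 100 = 2,459.7 / 4,886.1 × 100 = 50
Orland Canton: (320.0 + 26.0) / 520.0 × 100 = 346.0 / 520.0 × 100 = 67

Carmond: 50
Orland Canton: 67
Difference: +17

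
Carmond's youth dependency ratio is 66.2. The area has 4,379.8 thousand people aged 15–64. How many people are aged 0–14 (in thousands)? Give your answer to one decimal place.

Aged 0–14: 2,899.4

Youth dependency ratio = youth / working-age × 100
66.2 = Y / 4,379.8 × 100
⇒ 2,899.4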